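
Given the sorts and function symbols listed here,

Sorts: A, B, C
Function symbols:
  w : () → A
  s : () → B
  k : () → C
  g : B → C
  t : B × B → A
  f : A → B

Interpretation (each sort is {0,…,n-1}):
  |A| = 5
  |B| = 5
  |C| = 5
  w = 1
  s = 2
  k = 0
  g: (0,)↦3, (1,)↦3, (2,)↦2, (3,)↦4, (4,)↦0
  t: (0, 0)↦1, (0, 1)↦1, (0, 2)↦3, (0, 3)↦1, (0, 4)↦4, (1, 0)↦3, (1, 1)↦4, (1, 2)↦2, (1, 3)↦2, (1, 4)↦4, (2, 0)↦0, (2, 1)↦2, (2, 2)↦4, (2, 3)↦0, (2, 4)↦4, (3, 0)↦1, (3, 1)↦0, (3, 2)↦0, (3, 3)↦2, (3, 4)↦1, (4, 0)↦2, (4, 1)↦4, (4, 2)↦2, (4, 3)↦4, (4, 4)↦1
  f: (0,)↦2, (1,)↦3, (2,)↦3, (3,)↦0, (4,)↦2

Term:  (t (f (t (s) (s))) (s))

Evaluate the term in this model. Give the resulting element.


  s = 2
  s = 2
  (t (s) (s)) = t(2, 2) = 4
  (f (t (s) (s))) = f(4,) = 2
  s = 2
  (t (f (t (s) (s))) (s)) = t(2, 2) = 4

value = 4


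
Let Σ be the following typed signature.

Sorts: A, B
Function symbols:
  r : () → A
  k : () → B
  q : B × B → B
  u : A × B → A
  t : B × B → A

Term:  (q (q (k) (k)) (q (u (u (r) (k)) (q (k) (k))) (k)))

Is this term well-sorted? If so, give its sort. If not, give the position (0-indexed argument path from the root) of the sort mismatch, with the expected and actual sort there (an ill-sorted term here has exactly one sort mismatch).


    (k) : B
    (k) : B
  (q (k) (k)) : B
        (r) : A
        (k) : B
      (u (r) (k)) : A
        (k) : B
        (k) : B
      (q (k) (k)) : B
    (u (u (r) (k)) (q (k) (k))) : A
    (k) : B
  (q (u (u (r) (k)) (q (k) (k))) (k)) : ✗ arg 0 at [1, 0] has sort A, expected B

ill-sorted at position [1, 0]: expected B, got A


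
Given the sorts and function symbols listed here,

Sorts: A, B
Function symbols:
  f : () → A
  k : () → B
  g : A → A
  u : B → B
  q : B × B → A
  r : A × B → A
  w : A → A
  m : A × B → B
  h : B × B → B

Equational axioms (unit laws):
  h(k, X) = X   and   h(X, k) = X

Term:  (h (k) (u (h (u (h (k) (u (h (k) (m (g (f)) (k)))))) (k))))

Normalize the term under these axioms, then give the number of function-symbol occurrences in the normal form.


1. (h (k) (u (h (u (h (k) (u (h (k) (m (g (f)) (k)))))) (k))))  →  (u (h (u (h (k) (u (h (k) (m (g (f)) (k)))))) (k)))
2. (u (h (u (h (k) (u (h (k) (m (g (f)) (k)))))) (k)))  →  (u (u (h (k) (u (h (k) (m (g (f)) (k)))))))
3. (u (u (h (k) (u (h (k) (m (g (f)) (k)))))))  →  (u (u (u (h (k) (m (g (f)) (k))))))
4. (u (u (u (h (k) (m (g (f)) (k))))))  →  (u (u (u (m (g (f)) (k)))))
normal form: (u (u (u (m (g (f)) (k)))))

size = 7


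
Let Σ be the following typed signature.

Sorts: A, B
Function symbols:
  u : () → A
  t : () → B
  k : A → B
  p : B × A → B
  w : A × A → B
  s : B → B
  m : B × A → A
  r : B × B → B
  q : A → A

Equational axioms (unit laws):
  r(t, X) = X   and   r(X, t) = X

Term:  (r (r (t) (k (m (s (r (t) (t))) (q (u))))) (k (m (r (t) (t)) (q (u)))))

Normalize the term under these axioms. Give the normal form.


normal form = (r (k (m (s (t)) (q (u)))) (k (m (t) (q (u)))))

1. (r (r (t) (k (m (s (r (t) (t))) (q (u))))) (k (m (r (t) (t)) (q (u)))))  →  (r (k (m (s (r (t) (t))) (q (u)))) (k (m (r (t) (t)) (q (u)))))
2. (r (k (m (s (r (t) (t))) (q (u)))) (k (m (r (t) (t)) (q (u)))))  →  (r (k (m (s (t)) (q (u)))) (k (m (r (t) (t)) (q (u)))))
3. (r (k (m (s (t)) (q (u)))) (k (m (r (t) (t)) (q (u)))))  →  (r (k (m (s (t)) (q (u)))) (k (m (t) (q (u)))))


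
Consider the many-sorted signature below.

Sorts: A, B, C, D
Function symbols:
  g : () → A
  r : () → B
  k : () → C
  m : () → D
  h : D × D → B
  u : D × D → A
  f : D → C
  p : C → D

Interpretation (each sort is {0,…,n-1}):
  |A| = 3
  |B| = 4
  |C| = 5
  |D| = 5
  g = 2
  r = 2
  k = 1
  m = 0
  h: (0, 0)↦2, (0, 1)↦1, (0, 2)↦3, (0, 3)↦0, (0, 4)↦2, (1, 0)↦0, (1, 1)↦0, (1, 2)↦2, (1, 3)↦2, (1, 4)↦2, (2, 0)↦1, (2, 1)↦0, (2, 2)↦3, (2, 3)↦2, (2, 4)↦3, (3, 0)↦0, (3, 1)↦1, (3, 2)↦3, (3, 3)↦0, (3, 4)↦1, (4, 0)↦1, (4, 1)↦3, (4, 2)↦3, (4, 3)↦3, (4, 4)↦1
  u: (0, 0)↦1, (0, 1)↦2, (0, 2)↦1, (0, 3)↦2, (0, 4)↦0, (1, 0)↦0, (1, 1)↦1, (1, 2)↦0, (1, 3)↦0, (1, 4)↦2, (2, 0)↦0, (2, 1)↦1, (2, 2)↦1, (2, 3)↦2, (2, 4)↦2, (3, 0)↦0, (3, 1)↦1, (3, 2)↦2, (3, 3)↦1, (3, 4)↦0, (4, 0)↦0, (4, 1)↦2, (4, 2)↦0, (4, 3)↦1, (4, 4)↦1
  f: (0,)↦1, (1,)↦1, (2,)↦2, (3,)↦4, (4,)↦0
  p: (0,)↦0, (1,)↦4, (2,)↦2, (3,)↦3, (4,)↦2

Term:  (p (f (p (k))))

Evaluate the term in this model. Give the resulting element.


  k = 1
  (p (k)) = p(1,) = 4
  (f (p (k))) = f(4,) = 0
  (p (f (p (k)))) = p(0,) = 0

value = 0


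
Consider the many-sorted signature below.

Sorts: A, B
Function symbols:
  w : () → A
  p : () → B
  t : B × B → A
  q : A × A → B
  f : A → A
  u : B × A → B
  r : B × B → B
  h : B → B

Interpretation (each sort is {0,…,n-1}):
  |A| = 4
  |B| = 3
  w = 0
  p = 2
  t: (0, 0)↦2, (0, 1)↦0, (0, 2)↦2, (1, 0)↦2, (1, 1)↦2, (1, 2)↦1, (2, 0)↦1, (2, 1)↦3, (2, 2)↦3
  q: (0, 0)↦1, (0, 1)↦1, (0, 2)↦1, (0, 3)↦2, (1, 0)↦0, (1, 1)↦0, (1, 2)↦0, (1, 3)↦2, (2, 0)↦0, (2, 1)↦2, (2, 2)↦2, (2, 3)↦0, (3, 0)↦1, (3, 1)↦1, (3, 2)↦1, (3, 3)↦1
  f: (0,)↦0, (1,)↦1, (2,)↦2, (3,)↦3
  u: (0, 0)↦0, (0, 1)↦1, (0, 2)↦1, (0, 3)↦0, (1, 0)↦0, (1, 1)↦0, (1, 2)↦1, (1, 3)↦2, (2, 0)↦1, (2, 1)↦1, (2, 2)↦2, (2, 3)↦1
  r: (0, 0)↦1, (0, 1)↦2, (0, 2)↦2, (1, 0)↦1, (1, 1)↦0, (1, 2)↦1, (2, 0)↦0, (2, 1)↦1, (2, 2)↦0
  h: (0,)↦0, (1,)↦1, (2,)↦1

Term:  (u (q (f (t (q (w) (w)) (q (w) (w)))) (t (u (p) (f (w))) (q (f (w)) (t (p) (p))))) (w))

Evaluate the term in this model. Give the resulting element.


  w = 0
  w = 0
  (q (w) (w)) = q(0, 0) = 1
  w = 0
  w = 0
  (q (w) (w)) = q(0, 0) = 1
  (t (q (w) (w)) (q (w) (w))) = t(1, 1) = 2
  (f (t (q (w) (w)) (q (w) (w)))) = f(2,) = 2
  p = 2
  w = 0
  (f (w)) = f(0,) = 0
  (u (p) (f (w))) = u(2, 0) = 1
  w = 0
  (f (w)) = f(0,) = 0
  p = 2
  p = 2
  (t (p) (p)) = t(2, 2) = 3
  (q (f (w)) (t (p) (p))) = q(0, 3) = 2
  (t (u (p) (f (w))) (q (f (w)) (t (p) (p)))) = t(1, 2) = 1
  (q (f (t (q (w) (w)) (q (w) (w)))) (t (u (p) (f (w))) (q (f (w)) (t (p) (p))))) = q(2, 1) = 2
  w = 0
  (u (q (f (t (q (w) (w)) (q (w) (w)))) (t (u (p) (f (w))) (q (f (w)) (t (p) (p))))) (w)) = u(2, 0) = 1

value = 1


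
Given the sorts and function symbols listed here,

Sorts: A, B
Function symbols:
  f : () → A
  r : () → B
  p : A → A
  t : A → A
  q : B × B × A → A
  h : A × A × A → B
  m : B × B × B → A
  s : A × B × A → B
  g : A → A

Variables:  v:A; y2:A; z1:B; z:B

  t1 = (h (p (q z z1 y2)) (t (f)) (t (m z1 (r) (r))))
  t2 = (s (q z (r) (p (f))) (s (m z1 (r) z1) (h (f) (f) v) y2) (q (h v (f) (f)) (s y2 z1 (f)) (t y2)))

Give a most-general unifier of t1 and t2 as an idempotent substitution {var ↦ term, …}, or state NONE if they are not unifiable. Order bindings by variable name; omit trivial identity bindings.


head clash or occurs-check failure — not unifiable

NONE (not unifiable)


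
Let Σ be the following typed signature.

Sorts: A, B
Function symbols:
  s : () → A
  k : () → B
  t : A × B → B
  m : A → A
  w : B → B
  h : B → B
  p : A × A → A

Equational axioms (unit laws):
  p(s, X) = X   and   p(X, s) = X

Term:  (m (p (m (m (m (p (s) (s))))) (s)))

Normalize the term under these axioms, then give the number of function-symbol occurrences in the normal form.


size = 5

1. (m (p (m (m (m (p (s) (s))))) (s)))  →  (m (m (m (m (p (s) (s))))))
2. (m (m (m (m (p (s) (s))))))  →  (m (m (m (m (s)))))
normal form: (m (m (m (m (s)))))


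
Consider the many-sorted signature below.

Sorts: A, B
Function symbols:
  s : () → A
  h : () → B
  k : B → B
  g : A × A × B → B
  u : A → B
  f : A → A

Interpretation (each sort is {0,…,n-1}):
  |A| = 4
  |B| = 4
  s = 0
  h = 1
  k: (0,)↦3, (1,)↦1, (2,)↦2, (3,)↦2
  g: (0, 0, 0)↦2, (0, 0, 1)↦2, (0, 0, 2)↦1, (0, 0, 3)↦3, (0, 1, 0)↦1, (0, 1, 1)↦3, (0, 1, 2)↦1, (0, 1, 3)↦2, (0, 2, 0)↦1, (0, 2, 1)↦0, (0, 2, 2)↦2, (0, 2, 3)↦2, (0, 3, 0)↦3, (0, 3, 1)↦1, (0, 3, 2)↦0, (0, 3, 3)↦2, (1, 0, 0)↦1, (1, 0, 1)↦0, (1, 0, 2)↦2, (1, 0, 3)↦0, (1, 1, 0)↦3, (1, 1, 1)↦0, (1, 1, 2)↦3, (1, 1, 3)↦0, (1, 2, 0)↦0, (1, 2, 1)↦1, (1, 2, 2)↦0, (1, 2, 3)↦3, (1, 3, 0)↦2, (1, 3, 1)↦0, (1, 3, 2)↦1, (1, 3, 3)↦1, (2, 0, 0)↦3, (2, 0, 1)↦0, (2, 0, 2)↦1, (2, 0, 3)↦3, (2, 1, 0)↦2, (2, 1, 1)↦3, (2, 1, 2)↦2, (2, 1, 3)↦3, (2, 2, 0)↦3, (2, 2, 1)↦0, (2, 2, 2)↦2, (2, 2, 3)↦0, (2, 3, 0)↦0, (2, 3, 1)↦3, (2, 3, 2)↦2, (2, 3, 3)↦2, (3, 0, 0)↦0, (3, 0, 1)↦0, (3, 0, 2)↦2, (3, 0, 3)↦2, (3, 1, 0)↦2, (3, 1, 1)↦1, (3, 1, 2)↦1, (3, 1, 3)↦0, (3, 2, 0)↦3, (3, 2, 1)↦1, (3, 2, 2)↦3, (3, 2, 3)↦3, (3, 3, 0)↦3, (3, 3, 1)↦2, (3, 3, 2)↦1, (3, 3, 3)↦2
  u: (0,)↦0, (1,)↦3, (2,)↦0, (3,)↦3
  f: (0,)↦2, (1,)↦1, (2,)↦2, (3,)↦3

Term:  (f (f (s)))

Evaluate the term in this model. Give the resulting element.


  s = 0
  (f (s)) = f(0,) = 2
  (f (f (s))) = f(2,) = 2

value = 2


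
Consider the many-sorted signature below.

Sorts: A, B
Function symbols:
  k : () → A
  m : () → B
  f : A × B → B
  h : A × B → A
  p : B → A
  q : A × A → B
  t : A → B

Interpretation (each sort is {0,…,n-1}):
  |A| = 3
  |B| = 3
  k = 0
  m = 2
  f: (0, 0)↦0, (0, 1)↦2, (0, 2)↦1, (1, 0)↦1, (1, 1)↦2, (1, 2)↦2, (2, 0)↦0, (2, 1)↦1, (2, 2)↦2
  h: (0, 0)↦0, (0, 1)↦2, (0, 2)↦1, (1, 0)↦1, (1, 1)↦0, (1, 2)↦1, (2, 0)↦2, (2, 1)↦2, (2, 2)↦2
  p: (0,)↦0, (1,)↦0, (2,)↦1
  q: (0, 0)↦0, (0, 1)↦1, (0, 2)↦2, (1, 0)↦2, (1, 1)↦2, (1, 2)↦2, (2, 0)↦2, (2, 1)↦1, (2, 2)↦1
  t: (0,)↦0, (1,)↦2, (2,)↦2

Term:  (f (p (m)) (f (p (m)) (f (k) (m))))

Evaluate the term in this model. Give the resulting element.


value = 2

  m = 2
  (p (m)) = p(2,) = 1
  m = 2
  (p (m)) = p(2,) = 1
  k = 0
  m = 2
  (f (k) (m)) = f(0, 2) = 1
  (f (p (m)) (f (k) (m))) = f(1, 1) = 2
  (f (p (m)) (f (p (m)) (f (k) (m)))) = f(1, 2) = 2


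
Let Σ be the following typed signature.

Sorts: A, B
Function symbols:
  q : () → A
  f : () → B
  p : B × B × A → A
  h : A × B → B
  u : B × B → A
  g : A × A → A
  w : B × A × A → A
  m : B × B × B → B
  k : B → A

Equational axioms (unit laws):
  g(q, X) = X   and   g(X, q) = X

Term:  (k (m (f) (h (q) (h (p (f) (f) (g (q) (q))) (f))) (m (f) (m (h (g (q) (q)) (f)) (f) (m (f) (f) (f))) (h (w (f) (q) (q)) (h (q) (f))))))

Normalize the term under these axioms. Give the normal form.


normal form = (k (m (f) (h (q) (h (p (f) (f) (q)) (f))) (m (f) (m (h (q) (f)) (f) (m (f) (f) (f))) (h (w (f) (q) (q)) (h (q) (f))))))

1. (k (m (f) (h (q) (h (p (f) (f) (g (q) (q))) (f))) (m (f) (m (h (g (q) (q)) (f)) (f) (m (f) (f) (f))) (h (w (f) (q) (q)) (h (q) (f))))))  →  (k (m (f) (h (q) (h (p (f) (f) (q)) (f))) (m (f) (m (h (g (q) (q)) (f)) (f) (m (f) (f) (f))) (h (w (f) (q) (q)) (h (q) (f))))))
2. (k (m (f) (h (q) (h (p (f) (f) (q)) (f))) (m (f) (m (h (g (q) (q)) (f)) (f) (m (f) (f) (f))) (h (w (f) (q) (q)) (h (q) (f))))))  →  (k (m (f) (h (q) (h (p (f) (f) (q)) (f))) (m (f) (m (h (q) (f)) (f) (m (f) (f) (f))) (h (w (f) (q) (q)) (h (q) (f))))))


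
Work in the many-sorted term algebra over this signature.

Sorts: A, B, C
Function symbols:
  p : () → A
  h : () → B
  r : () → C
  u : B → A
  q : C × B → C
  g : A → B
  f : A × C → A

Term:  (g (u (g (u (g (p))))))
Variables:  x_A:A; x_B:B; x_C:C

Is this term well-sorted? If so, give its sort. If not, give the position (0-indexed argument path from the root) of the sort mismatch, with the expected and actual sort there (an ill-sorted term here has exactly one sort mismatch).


          (p) : A
        (g (p)) : B
      (u (g (p))) : A
    (g (u (g (p)))) : B
  (u (g (u (g (p))))) : A
(g (u (g (u (g (p)))))) : B

well-sorted; sort = B


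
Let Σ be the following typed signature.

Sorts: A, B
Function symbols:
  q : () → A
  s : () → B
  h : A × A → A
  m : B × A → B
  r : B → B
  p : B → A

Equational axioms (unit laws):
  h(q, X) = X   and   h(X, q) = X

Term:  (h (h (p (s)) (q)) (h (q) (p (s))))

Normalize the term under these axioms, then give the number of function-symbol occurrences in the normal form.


size = 5

1. (h (h (p (s)) (q)) (h (q) (p (s))))  →  (h (p (s)) (h (q) (p (s))))
2. (h (p (s)) (h (q) (p (s))))  →  (h (p (s)) (p (s)))
normal form: (h (p (s)) (p (s)))


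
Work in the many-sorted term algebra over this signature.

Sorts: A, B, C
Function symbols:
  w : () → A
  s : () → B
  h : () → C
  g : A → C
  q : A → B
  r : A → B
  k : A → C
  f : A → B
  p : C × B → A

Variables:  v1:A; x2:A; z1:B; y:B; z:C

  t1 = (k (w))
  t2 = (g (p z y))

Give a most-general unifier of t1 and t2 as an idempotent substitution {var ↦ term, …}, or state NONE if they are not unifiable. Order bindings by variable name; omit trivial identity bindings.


head clash or occurs-check failure — not unifiable

NONE (not unifiable)


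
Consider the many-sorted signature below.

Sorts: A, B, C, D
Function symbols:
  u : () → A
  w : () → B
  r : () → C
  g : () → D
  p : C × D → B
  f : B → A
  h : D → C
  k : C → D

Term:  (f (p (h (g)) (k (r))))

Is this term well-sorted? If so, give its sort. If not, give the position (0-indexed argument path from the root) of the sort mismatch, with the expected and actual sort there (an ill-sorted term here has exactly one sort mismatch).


well-sorted; sort = A

      (g) : D
    (h (g)) : C
      (r) : C
    (k (r)) : D
  (p (h (g)) (k (r))) : B
(f (p (h (g)) (k (r)))) : A


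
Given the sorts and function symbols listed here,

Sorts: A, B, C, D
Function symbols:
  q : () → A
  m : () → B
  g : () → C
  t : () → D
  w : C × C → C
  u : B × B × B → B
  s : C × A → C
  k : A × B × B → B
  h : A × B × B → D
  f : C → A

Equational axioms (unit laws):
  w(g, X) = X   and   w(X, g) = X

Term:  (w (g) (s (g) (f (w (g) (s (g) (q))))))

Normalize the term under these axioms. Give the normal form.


normal form = (s (g) (f (s (g) (q))))

1. (w (g) (s (g) (f (w (g) (s (g) (q))))))  →  (s (g) (f (w (g) (s (g) (q)))))
2. (s (g) (f (w (g) (s (g) (q)))))  →  (s (g) (f (s (g) (q))))


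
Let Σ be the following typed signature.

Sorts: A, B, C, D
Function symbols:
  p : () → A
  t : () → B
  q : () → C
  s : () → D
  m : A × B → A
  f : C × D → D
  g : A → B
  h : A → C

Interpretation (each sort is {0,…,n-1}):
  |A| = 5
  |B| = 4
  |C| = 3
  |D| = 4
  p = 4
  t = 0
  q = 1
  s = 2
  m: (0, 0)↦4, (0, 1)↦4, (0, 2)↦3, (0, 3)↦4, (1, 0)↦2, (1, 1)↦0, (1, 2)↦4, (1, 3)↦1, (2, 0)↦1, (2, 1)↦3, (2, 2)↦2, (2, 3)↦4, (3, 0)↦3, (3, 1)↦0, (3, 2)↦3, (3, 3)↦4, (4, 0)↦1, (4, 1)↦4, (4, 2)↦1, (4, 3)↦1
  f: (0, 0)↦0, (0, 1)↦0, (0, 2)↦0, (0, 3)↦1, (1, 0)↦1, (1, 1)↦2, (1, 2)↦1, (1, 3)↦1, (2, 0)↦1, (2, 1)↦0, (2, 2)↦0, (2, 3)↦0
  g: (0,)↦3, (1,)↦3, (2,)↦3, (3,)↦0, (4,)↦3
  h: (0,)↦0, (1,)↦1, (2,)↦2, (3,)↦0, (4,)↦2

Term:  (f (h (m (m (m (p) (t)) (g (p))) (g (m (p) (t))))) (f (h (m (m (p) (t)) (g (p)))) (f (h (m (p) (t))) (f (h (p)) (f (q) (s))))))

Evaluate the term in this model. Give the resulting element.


  p = 4
  t = 0
  (m (p) (t)) = m(4, 0) = 1
  p = 4
  (g (p)) = g(4,) = 3
  (m (m (p) (t)) (g (p))) = m(1, 3) = 1
  p = 4
  t = 0
  (m (p) (t)) = m(4, 0) = 1
  (g (m (p) (t))) = g(1,) = 3
  (m (m (m (p) (t)) (g (p))) (g (m (p) (t)))) = m(1, 3) = 1
  (h (m (m (m (p) (t)) (g (p))) (g (m (p) (t))))) = h(1,) = 1
  p = 4
  t = 0
  (m (p) (t)) = m(4, 0) = 1
  p = 4
  (g (p)) = g(4,) = 3
  (m (m (p) (t)) (g (p))) = m(1, 3) = 1
  (h (m (m (p) (t)) (g (p)))) = h(1,) = 1
  p = 4
  t = 0
  (m (p) (t)) = m(4, 0) = 1
  (h (m (p) (t))) = h(1,) = 1
  p = 4
  (h (p)) = h(4,) = 2
  q = 1
  s = 2
  (f (q) (s)) = f(1, 2) = 1
  (f (h (p)) (f (q) (s))) = f(2, 1) = 0
  (f (h (m (p) (t))) (f (h (p)) (f (q) (s)))) = f(1, 0) = 1
  (f (h (m (m (p) (t)) (g (p)))) (f (h (m (p) (t))) (f (h (p)) (f (q) (s))))) = f(1, 1) = 2
  (f (h (m (m (m (p) (t)) (g (p))) (g (m (p) (t))))) (f (h (m (m (p) (t)) (g (p)))) (f (h (m (p) (t))) (f (h (p)) (f (q) (s)))))) = f(1, 2) = 1

value = 1


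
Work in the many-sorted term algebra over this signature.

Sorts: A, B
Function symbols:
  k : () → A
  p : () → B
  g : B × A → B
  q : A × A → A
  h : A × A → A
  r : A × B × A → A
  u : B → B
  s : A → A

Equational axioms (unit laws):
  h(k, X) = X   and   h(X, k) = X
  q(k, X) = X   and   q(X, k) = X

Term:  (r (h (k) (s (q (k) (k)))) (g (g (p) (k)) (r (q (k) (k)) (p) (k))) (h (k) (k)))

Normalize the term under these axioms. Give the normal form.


1. (r (h (k) (s (q (k) (k)))) (g (g (p) (k)) (r (q (k) (k)) (p) (k))) (h (k) (k)))  →  (r (s (q (k) (k))) (g (g (p) (k)) (r (q (k) (k)) (p) (k))) (h (k) (k)))
2. (r (s (q (k) (k))) (g (g (p) (k)) (r (q (k) (k)) (p) (k))) (h (k) (k)))  →  (r (s (k)) (g (g (p) (k)) (r (q (k) (k)) (p) (k))) (h (k) (k)))
3. (r (s (k)) (g (g (p) (k)) (r (q (k) (k)) (p) (k))) (h (k) (k)))  →  (r (s (k)) (g (g (p) (k)) (r (k) (p) (k))) (h (k) (k)))
4. (r (s (k)) (g (g (p) (k)) (r (k) (p) (k))) (h (k) (k)))  →  (r (s (k)) (g (g (p) (k)) (r (k) (p) (k))) (k))

normal form = (r (s (k)) (g (g (p) (k)) (r (k) (p) (k))) (k))


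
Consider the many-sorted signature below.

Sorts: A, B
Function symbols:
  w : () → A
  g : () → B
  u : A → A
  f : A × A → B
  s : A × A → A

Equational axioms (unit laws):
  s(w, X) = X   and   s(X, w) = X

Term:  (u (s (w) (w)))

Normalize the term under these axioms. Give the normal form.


1. (u (s (w) (w)))  →  (u (w))

normal form = (u (w))


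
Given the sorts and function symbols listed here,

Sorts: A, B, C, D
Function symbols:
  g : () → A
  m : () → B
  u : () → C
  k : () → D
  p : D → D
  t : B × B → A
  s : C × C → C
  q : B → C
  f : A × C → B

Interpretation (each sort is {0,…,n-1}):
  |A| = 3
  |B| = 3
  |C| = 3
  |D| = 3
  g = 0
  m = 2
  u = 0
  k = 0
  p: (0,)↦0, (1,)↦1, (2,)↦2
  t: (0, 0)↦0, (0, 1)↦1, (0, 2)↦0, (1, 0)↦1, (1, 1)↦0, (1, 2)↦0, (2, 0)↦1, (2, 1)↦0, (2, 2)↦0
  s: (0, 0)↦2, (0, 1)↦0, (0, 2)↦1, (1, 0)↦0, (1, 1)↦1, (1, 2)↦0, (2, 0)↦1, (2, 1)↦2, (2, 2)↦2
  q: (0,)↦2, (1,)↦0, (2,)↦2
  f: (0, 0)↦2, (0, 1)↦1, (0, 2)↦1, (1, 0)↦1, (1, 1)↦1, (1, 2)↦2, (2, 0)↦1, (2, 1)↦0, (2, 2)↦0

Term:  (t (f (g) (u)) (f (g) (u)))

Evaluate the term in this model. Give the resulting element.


  g = 0
  u = 0
  (f (g) (u)) = f(0, 0) = 2
  g = 0
  u = 0
  (f (g) (u)) = f(0, 0) = 2
  (t (f (g) (u)) (f (g) (u))) = t(2, 2) = 0

value = 0


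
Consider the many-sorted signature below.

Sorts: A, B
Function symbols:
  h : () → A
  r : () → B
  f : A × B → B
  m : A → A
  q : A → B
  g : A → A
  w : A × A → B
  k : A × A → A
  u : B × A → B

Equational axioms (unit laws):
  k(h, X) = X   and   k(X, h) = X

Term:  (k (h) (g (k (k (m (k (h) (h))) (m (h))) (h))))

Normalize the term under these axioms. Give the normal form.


normal form = (g (k (m (h)) (m (h))))

1. (k (h) (g (k (k (m (k (h) (h))) (m (h))) (h))))  →  (g (k (k (m (k (h) (h))) (m (h))) (h)))
2. (g (k (k (m (k (h) (h))) (m (h))) (h)))  →  (g (k (m (k (h) (h))) (m (h))))
3. (g (k (m (k (h) (h))) (m (h))))  →  (g (k (m (h)) (m (h))))


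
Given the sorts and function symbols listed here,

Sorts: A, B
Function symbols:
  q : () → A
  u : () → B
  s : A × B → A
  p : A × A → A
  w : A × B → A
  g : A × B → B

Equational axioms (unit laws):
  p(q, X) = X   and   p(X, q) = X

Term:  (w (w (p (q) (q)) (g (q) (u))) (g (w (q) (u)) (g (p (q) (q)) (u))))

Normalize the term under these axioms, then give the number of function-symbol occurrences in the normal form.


1. (w (w (p (q) (q)) (g (q) (u))) (g (w (q) (u)) (g (p (q) (q)) (u))))  →  (w (w (q) (g (q) (u))) (g (w (q) (u)) (g (p (q) (q)) (u))))
2. (w (w (q) (g (q) (u))) (g (w (q) (u)) (g (p (q) (q)) (u))))  →  (w (w (q) (g (q) (u))) (g (w (q) (u)) (g (q) (u))))
normal form: (w (w (q) (g (q) (u))) (g (w (q) (u)) (g (q) (u))))

size = 13


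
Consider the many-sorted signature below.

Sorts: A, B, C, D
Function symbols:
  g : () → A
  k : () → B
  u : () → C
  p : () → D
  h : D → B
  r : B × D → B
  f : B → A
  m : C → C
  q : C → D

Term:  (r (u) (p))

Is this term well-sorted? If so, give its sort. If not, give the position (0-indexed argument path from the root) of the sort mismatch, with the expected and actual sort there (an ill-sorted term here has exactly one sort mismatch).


  (u) : C
  (p) : D
(r (u) (p)) : ✗ arg 0 at [0] has sort C, expected B

ill-sorted at position [0]: expected B, got C


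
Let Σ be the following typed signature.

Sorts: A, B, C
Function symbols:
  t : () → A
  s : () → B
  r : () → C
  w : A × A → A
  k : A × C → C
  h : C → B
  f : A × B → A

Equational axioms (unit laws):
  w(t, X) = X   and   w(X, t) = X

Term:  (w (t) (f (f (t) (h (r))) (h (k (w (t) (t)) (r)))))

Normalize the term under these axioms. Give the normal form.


normal form = (f (f (t) (h (r))) (h (k (t) (r))))

1. (w (t) (f (f (t) (h (r))) (h (k (w (t) (t)) (r)))))  →  (f (f (t) (h (r))) (h (k (w (t) (t)) (r))))
2. (f (f (t) (h (r))) (h (k (w (t) (t)) (r))))  →  (f (f (t) (h (r))) (h (k (t) (r))))


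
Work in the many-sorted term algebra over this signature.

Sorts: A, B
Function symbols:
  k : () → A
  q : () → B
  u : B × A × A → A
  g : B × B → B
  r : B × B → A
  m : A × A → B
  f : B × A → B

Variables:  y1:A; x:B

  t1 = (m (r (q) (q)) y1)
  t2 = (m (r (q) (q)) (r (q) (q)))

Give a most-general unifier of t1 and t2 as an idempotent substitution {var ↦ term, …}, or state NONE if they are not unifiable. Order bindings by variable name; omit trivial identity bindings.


{y1 ↦ (r (q) (q))}


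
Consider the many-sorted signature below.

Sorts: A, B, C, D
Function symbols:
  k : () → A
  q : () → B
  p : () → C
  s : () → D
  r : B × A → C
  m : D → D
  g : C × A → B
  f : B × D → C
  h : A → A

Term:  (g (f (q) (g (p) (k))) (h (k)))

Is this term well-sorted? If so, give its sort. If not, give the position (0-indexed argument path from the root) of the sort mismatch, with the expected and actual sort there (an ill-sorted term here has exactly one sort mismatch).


    (q) : B
      (p) : C
      (k) : A
    (g (p) (k)) : B
  (f (q) (g (p) (k))) : ✗ arg 1 at [0, 1] has sort B, expected D
    (k) : A
  (h (k)) : A

ill-sorted at position [0, 1]: expected D, got B


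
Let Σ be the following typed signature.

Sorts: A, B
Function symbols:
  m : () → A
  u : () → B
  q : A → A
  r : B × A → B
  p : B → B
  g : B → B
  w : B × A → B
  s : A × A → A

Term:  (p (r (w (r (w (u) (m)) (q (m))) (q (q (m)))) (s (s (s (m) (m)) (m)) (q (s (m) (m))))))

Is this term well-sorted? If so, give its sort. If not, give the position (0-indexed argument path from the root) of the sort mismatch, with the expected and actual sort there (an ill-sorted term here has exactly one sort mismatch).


          (u) : B
          (m) : A
        (w (u) (m)) : B
          (m) : A
        (q (m)) : A
      (r (w (u) (m)) (q (m))) : B
          (m) : A
        (q (m)) : A
      (q (q (m))) : A
    (w (r (w (u) (m)) (q (m))) (q (q (m)))) : B
          (m) : A
          (m) : A
        (s (m) (m)) : A
        (m) : A
      (s (s (m) (m)) (m)) : A
          (m) : A
          (m) : A
        (s (m) (m)) : A
      (q (s (m) (m))) : A
    (s (s (s (m) (m)) (m)) (q (s (m) (m)))) : A
  (r (w (r (w (u) (m)) (q (m))) (q (q (m)))) (s (s (s (m) (m)) (m)) (q (s (m) (m))))) : B
(p (r (w (r (w (u) (m)) (q (m))) (q (q (m)))) (s (s (s (m) (m)) (m)) (q (s (m) (m)))))) : B

well-sorted; sort = B


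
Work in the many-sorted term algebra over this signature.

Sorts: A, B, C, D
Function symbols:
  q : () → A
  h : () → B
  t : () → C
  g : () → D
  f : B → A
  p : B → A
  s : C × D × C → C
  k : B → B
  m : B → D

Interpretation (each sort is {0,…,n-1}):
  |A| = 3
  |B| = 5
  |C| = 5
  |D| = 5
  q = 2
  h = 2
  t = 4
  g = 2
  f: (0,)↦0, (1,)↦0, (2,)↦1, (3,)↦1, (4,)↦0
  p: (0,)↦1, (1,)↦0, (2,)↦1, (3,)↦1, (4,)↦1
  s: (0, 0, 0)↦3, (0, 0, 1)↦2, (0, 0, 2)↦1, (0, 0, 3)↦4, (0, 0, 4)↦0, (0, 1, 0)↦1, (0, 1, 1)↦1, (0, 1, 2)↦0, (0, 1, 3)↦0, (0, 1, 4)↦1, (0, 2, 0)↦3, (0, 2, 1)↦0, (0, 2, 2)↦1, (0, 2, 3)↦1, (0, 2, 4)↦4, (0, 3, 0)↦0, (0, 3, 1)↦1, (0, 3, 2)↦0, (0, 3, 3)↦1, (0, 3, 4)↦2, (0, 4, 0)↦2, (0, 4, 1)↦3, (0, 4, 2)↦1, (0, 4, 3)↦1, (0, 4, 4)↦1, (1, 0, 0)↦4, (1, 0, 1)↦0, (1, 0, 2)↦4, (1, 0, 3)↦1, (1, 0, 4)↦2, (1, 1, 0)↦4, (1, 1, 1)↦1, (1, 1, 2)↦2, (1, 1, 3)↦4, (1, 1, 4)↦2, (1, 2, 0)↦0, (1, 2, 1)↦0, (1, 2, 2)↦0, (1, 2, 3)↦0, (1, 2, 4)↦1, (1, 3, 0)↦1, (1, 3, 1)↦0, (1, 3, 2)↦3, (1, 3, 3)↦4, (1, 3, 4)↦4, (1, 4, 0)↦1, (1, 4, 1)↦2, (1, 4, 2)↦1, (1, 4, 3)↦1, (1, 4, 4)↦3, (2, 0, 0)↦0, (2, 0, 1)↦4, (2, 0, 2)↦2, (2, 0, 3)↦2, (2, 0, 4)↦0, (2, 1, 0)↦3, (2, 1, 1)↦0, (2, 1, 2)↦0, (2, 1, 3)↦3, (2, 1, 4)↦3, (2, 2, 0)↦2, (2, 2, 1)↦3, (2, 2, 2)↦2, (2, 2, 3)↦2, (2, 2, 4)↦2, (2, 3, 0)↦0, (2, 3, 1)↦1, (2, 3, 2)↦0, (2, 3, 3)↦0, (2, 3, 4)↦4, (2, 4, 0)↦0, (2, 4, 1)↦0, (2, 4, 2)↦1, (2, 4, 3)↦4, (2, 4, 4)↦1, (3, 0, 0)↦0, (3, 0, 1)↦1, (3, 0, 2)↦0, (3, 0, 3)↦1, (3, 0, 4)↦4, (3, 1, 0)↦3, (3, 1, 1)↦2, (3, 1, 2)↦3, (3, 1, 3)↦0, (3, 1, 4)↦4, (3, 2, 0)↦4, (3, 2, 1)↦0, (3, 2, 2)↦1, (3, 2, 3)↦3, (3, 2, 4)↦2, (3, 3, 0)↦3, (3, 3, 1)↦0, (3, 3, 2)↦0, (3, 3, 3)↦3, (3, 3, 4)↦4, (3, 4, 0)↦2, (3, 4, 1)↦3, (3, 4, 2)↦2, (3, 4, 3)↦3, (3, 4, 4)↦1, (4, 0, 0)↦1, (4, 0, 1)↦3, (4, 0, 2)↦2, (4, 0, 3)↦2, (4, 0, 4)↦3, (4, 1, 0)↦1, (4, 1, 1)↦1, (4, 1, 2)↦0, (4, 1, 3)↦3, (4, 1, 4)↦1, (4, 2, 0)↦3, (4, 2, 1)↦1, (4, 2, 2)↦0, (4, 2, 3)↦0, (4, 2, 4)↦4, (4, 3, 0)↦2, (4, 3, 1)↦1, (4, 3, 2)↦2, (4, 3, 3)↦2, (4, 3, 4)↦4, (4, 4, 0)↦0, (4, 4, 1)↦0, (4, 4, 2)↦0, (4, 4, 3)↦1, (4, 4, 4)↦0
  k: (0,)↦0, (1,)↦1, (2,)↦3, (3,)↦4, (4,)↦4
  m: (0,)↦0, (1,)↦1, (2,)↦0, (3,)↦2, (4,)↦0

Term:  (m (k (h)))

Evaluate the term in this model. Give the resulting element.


  h = 2
  (k (h)) = k(2,) = 3
  (m (k (h))) = m(3,) = 2

value = 2


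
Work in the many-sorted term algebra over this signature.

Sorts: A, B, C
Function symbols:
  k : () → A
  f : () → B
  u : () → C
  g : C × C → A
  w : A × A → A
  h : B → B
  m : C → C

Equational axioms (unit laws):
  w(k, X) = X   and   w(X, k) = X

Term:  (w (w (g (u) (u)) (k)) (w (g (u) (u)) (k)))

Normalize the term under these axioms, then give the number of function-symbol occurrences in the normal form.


1. (w (w (g (u) (u)) (k)) (w (g (u) (u)) (k)))  →  (w (g (u) (u)) (w (g (u) (u)) (k)))
2. (w (g (u) (u)) (w (g (u) (u)) (k)))  →  (w (g (u) (u)) (g (u) (u)))
normal form: (w (g (u) (u)) (g (u) (u)))

size = 7


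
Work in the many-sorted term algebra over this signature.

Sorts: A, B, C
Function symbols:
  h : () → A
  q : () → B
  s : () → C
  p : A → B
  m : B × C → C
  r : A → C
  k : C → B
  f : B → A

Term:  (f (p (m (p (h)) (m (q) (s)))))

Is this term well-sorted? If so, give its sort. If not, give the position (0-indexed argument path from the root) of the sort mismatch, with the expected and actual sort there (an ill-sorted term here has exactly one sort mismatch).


ill-sorted at position [0, 0]: expected A, got C

        (h) : A
      (p (h)) : B
        (q) : B
        (s) : C
      (m (q) (s)) : C
    (m (p (h)) (m (q) (s))) : C
  (p (m (p (h)) (m (q) (s)))) : ✗ arg 0 at [0, 0] has sort C, expected A


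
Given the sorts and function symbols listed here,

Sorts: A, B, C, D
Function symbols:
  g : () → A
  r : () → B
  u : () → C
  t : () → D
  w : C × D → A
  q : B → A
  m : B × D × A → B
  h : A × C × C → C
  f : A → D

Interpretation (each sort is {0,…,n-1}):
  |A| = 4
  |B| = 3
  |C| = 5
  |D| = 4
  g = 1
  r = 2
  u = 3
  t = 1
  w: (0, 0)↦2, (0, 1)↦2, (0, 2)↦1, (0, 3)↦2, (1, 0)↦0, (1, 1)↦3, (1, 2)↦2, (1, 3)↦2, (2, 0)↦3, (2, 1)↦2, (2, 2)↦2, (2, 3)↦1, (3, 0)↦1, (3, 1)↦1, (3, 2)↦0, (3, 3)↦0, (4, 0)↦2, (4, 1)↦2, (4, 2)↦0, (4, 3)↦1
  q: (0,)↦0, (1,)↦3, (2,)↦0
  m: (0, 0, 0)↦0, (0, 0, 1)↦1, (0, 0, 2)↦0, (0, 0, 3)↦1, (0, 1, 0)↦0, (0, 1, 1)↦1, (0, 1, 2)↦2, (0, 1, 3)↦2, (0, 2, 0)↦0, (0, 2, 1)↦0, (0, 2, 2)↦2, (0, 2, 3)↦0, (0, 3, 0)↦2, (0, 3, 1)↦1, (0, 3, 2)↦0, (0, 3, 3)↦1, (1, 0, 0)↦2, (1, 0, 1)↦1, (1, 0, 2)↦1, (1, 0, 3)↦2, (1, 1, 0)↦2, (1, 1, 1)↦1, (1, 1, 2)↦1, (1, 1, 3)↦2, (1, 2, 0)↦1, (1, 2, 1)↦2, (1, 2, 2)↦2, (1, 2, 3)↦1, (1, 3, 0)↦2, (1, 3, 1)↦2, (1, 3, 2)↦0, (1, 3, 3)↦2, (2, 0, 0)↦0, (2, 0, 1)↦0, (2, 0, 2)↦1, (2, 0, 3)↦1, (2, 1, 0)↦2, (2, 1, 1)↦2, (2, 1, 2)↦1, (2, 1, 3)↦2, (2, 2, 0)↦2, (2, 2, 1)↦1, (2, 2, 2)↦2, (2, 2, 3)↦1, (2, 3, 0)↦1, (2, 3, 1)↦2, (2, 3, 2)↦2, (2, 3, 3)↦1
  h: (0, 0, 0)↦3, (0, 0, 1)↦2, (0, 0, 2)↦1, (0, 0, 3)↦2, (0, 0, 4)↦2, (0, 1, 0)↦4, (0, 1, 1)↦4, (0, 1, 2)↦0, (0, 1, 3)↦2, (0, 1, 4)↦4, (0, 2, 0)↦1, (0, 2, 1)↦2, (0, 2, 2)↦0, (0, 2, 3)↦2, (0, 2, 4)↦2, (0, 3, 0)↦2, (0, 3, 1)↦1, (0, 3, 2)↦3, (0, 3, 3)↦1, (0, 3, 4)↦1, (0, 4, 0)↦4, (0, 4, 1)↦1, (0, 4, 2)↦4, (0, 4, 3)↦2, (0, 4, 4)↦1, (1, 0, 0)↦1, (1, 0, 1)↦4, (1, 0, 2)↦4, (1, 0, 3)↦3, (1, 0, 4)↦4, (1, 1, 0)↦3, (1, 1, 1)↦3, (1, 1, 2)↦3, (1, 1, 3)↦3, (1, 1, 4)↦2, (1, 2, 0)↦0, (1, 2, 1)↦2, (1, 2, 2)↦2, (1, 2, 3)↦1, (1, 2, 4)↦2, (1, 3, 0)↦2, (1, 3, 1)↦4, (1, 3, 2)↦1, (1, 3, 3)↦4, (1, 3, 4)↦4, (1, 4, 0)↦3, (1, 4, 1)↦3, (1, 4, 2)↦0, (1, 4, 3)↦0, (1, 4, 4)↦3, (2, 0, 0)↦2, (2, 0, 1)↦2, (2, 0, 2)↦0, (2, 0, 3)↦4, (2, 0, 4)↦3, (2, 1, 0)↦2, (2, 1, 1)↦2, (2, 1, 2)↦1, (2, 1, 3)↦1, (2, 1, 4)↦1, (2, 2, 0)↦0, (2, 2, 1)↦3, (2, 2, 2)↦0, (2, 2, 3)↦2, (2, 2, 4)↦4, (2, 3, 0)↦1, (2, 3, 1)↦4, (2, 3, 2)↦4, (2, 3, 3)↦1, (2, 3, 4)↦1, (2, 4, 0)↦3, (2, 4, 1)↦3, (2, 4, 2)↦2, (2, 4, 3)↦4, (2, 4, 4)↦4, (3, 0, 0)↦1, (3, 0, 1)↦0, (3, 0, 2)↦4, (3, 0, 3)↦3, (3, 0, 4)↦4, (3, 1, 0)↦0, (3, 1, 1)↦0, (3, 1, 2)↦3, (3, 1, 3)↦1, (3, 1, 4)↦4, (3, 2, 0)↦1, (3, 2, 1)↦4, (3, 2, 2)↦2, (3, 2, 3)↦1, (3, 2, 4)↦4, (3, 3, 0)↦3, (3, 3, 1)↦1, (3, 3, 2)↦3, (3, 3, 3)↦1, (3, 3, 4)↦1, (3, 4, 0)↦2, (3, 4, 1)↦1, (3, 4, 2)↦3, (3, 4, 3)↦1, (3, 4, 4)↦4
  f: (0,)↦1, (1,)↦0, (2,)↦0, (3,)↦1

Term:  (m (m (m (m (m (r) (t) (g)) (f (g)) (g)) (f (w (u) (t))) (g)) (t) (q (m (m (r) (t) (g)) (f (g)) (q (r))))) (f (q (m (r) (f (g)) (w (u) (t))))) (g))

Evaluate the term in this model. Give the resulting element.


value = 2

  r = 2
  t = 1
  g = 1
  (m (r) (t) (g)) = m(2, 1, 1) = 2
  g = 1
  (f (g)) = f(1,) = 0
  g = 1
  (m (m (r) (t) (g)) (f (g)) (g)) = m(2, 0, 1) = 0
  u = 3
  t = 1
  (w (u) (t)) = w(3, 1) = 1
  (f (w (u) (t))) = f(1,) = 0
  g = 1
  (m (m (m (r) (t) (g)) (f (g)) (g)) (f (w (u) (t))) (g)) = m(0, 0, 1) = 1
  t = 1
  r = 2
  t = 1
  g = 1
  (m (r) (t) (g)) = m(2, 1, 1) = 2
  g = 1
  (f (g)) = f(1,) = 0
  r = 2
  (q (r)) = q(2,) = 0
  (m (m (r) (t) (g)) (f (g)) (q (r))) = m(2, 0, 0) = 0
  (q (m (m (r) (t) (g)) (f (g)) (q (r)))) = q(0,) = 0
  (m (m (m (m (r) (t) (g)) (f (g)) (g)) (f (w (u) (t))) (g)) (t) (q (m (m (r) (t) (g)) (f (g)) (q (r))))) = m(1, 1, 0) = 2
  r = 2
  g = 1
  (f (g)) = f(1,) = 0
  u = 3
  t = 1
  (w (u) (t)) = w(3, 1) = 1
  (m (r) (f (g)) (w (u) (t))) = m(2, 0, 1) = 0
  (q (m (r) (f (g)) (w (u) (t)))) = q(0,) = 0
  (f (q (m (r) (f (g)) (w (u) (t))))) = f(0,) = 1
  g = 1
  (m (m (m (m (m (r) (t) (g)) (f (g)) (g)) (f (w (u) (t))) (g)) (t) (q (m (m (r) (t) (g)) (f (g)) (q (r))))) (f (q (m (r) (f (g)) (w (u) (t))))) (g)) = m(2, 1, 1) = 2


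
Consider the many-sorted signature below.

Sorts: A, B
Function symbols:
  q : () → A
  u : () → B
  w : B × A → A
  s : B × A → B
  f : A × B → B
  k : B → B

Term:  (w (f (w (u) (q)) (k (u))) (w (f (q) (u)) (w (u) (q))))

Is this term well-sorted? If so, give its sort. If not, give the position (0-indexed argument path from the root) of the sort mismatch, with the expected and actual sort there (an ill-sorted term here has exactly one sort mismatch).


      (u) : B
      (q) : A
    (w (u) (q)) : A
      (u) : B
    (k (u)) : B
  (f (w (u) (q)) (k (u))) : B
      (q) : A
      (u) : B
    (f (q) (u)) : B
      (u) : B
      (q) : A
    (w (u) (q)) : A
  (w (f (q) (u)) (w (u) (q))) : A
(w (f (w (u) (q)) (k (u))) (w (f (q) (u)) (w (u) (q)))) : A

well-sorted; sort = A


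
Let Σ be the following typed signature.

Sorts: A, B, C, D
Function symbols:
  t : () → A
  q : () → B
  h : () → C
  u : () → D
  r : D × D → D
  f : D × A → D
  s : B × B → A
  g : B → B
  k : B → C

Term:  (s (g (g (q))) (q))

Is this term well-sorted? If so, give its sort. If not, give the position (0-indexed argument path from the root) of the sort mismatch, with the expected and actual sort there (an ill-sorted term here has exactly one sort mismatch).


      (q) : B
    (g (q)) : B
  (g (g (q))) : B
  (q) : B
(s (g (g (q))) (q)) : A

well-sorted; sort = A


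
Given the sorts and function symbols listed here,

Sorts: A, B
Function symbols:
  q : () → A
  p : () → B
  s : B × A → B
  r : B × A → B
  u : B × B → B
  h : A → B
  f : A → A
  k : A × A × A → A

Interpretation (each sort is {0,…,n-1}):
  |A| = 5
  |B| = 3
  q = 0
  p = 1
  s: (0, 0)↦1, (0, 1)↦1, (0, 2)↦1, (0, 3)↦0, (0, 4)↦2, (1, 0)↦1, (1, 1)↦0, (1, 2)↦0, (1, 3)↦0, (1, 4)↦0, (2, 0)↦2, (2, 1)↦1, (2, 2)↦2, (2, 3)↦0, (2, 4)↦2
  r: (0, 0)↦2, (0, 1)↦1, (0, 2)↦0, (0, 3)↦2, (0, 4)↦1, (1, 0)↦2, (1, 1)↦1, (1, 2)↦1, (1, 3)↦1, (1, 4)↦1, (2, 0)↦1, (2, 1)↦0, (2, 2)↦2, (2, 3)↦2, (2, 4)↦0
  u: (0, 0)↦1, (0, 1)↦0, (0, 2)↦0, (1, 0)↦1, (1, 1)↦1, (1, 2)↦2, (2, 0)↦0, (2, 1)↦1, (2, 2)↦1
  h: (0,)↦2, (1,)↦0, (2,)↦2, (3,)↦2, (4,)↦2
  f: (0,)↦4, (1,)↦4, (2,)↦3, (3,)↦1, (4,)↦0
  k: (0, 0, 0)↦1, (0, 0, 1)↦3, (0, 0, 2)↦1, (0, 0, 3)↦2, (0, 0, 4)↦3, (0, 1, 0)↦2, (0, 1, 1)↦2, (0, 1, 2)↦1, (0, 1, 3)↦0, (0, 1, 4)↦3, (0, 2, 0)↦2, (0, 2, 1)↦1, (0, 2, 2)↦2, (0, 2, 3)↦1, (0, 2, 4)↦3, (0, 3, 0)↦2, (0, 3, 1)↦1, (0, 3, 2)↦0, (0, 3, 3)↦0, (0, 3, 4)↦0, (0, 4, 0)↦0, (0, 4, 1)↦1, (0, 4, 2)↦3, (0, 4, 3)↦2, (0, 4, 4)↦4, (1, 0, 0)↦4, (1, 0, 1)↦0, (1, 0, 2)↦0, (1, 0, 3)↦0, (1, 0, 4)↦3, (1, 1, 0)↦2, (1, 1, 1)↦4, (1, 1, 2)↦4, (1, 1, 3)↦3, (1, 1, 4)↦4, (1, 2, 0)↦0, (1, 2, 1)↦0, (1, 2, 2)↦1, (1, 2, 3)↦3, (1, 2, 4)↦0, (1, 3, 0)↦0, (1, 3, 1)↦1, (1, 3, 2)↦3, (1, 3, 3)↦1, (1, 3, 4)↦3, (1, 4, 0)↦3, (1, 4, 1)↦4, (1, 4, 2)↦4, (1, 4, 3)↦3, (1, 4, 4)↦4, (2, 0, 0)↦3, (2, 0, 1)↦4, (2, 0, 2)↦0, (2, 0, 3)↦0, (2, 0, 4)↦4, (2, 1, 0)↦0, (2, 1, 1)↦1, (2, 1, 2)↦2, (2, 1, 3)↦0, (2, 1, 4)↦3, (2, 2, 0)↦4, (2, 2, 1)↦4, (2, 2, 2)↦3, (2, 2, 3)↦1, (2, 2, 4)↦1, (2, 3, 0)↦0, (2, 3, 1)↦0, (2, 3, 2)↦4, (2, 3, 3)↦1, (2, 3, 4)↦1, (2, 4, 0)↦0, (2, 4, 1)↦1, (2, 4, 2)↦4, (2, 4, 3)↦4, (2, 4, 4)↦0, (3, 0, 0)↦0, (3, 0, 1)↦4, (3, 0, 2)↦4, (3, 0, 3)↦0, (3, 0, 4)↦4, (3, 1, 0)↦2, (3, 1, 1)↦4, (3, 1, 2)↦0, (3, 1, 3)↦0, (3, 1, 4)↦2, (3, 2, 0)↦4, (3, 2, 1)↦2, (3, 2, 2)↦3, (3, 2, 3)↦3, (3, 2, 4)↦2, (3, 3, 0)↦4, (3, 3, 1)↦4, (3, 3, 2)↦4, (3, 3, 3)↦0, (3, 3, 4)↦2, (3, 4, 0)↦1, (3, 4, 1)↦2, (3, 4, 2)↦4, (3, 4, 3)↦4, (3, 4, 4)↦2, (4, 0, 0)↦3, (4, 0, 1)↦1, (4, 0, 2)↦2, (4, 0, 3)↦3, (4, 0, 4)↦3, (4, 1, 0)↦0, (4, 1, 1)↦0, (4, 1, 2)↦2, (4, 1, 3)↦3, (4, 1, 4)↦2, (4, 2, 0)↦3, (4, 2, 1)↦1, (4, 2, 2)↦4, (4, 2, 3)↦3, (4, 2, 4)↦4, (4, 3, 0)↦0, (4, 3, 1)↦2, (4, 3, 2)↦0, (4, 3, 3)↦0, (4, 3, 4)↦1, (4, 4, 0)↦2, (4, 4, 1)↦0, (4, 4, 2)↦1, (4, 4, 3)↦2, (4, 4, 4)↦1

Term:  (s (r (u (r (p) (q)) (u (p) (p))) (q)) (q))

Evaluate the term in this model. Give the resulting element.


value = 2

  p = 1
  q = 0
  (r (p) (q)) = r(1, 0) = 2
  p = 1
  p = 1
  (u (p) (p)) = u(1, 1) = 1
  (u (r (p) (q)) (u (p) (p))) = u(2, 1) = 1
  q = 0
  (r (u (r (p) (q)) (u (p) (p))) (q)) = r(1, 0) = 2
  q = 0
  (s (r (u (r (p) (q)) (u (p) (p))) (q)) (q)) = s(2, 0) = 2


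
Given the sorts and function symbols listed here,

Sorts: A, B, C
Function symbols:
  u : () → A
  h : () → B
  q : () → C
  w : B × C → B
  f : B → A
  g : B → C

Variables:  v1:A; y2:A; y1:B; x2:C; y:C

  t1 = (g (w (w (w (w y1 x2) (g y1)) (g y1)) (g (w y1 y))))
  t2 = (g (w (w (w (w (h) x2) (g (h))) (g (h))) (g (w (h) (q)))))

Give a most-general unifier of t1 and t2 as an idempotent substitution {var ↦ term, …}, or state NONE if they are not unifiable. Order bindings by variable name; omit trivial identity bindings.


{y ↦ (q), y1 ↦ (h)}


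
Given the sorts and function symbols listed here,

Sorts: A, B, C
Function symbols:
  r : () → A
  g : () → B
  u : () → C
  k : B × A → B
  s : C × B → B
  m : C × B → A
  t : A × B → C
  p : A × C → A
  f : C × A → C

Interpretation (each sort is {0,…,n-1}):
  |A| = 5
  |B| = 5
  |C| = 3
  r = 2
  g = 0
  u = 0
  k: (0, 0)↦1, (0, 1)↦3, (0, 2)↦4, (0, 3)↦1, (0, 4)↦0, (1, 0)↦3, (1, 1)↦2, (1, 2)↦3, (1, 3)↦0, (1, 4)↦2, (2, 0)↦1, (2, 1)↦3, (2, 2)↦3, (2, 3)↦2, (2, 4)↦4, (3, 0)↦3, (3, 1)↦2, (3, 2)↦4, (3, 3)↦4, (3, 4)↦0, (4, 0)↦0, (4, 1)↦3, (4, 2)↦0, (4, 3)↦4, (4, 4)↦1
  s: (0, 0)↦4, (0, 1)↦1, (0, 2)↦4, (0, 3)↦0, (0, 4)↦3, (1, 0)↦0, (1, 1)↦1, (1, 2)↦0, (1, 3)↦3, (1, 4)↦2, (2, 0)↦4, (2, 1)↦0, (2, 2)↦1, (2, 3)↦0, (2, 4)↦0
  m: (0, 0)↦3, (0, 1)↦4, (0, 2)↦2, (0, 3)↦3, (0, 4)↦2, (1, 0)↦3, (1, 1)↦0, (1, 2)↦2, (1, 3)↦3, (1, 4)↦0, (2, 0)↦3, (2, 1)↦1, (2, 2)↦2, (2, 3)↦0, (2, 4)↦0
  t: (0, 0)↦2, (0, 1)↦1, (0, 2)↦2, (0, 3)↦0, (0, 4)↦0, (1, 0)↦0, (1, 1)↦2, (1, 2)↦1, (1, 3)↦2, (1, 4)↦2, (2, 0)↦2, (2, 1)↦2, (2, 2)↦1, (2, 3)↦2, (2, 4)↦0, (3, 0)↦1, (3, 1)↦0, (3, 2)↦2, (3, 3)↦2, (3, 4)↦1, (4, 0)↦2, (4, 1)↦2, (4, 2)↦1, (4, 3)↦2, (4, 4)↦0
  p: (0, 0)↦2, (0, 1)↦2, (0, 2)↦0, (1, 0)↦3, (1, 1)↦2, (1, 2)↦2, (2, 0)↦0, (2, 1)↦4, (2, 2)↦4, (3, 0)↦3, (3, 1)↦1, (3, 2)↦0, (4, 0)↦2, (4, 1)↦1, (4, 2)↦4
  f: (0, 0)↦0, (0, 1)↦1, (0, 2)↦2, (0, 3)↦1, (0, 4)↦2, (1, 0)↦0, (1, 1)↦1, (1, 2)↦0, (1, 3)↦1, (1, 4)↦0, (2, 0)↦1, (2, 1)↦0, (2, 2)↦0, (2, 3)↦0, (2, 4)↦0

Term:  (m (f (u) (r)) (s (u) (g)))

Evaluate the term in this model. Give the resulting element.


value = 0

  u = 0
  r = 2
  (f (u) (r)) = f(0, 2) = 2
  u = 0
  g = 0
  (s (u) (g)) = s(0, 0) = 4
  (m (f (u) (r)) (s (u) (g))) = m(2, 4) = 0


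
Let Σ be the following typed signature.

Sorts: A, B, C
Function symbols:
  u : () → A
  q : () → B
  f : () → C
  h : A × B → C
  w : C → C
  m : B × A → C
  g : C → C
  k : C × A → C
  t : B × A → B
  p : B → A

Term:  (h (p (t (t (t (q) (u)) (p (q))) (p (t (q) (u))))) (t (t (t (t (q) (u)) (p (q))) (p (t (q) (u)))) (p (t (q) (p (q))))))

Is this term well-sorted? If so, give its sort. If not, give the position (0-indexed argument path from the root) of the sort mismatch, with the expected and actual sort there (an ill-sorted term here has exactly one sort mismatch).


well-sorted; sort = C

          (q) : B
          (u) : A
        (t (q) (u)) : B
          (q) : B
        (p (q)) : A
      (t (t (q) (u)) (p (q))) : B
          (q) : B
          (u) : A
        (t (q) (u)) : B
      (p (t (q) (u))) : A
    (t (t (t (q) (u)) (p (q))) (p (t (q) (u)))) : B
  (p (t (t (t (q) (u)) (p (q))) (p (t (q) (u))))) : A
          (q) : B
          (u) : A
        (t (q) (u)) : B
          (q) : B
        (p (q)) : A
      (t (t (q) (u)) (p (q))) : B
          (q) : B
          (u) : A
        (t (q) (u)) : B
      (p (t (q) (u))) : A
    (t (t (t (q) (u)) (p (q))) (p (t (q) (u)))) : B
        (q) : B
          (q) : B
        (p (q)) : A
      (t (q) (p (q))) : B
    (p (t (q) (p (q)))) : A
  (t (t (t (t (q) (u)) (p (q))) (p (t (q) (u)))) (p (t (q) (p (q))))) : B
(h (p (t (t (t (q) (u)) (p (q))) (p (t (q) (u))))) (t (t (t (t (q) (u)) (p (q))) (p (t (q) (u)))) (p (t (q) (p (q)))))) : C
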